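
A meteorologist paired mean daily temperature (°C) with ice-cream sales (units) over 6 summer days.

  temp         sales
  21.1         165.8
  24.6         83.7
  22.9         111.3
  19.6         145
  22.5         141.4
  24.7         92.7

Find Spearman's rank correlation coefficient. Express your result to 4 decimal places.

Rank temp: 2, 5, 4, 1, 3, 6
Rank sales: 6, 1, 3, 5, 4, 2
d = rank(temp) − rank(sales): -4, 4, 1, -4, -1, 4; Σd² = 66
ρ = 1 − 6Σd² / [n(n²−1)] = 1 − 6×66 / (6×35) = 1 − 396/210 ≈ -0.8857

-0.8857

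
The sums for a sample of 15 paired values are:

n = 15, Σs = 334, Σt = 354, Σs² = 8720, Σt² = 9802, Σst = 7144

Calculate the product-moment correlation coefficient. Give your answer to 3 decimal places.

r = (nΣst − ΣsΣt) / √[(nΣs² − (Σs)²)(nΣt² − (Σt)²)]
Numerator: 15×7144 − 334×354 = -11076
Denominator: √[(130800 − 111556)(147030 − 125316)] = √[19244 × 21714] = 20441.7273
r = -11076 / 20441.7273 ≈ -0.542

-0.542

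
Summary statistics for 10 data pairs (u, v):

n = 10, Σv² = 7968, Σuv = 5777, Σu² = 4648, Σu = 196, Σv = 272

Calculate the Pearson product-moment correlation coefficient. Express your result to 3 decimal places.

r = (nΣuv − ΣuΣv) / √[(nΣu² − (Σu)²)(nΣv² − (Σv)²)]
Numerator: 10×5777 − 196×272 = 4458
Denominator: √[(46480 − 38416)(79680 − 73984)] = √[8064 × 5696] = 6777.3552
r = 4458 / 6777.3552 ≈ 0.658

0.658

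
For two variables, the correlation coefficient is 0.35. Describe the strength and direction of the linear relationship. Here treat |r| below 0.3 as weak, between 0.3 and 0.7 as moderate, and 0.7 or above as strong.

moderate positive

r = 0.35 > 0 so the relationship is positive.
|r| = 0.35, which falls in the moderate range.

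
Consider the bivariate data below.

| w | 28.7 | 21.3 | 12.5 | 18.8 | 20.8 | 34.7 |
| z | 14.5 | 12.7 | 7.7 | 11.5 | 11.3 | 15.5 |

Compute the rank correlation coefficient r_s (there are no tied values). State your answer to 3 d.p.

0.943

Rank w: 5, 4, 1, 2, 3, 6
Rank z: 5, 4, 1, 3, 2, 6
d = rank(w) − rank(z): 0, 0, 0, -1, 1, 0; Σd² = 2
ρ = 1 − 6Σd² / [n(n²−1)] = 1 − 6×2 / (6×35) = 1 − 12/210 ≈ 0.943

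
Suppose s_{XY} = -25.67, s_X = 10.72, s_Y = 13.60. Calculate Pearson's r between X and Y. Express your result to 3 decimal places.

-0.176

r = Cov(X,Y) / (s_X · s_Y) = -25.67 / (10.72 × 13.60)
  = -25.67 / 145.7920 ≈ -0.176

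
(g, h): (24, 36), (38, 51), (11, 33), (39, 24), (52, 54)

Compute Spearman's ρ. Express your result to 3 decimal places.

0.400

Rank g: 2, 3, 1, 4, 5
Rank h: 3, 4, 2, 1, 5
d = rank(g) − rank(h): -1, -1, -1, 3, 0; Σd² = 12
ρ = 1 − 6Σd² / [n(n²−1)] = 1 − 6×12 / (5×24) = 1 − 72/120 ≈ 0.400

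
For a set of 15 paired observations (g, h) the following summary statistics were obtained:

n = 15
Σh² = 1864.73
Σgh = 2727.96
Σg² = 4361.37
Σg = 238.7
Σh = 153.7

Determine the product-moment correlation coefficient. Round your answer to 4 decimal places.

0.6984

r = (nΣgh − ΣgΣh) / √[(nΣg² − (Σg)²)(nΣh² − (Σh)²)]
Numerator: 15×2727.96 − 238.7×153.7 = 4231.21
Denominator: √[(65420.55 − 56977.69)(27970.95 − 23623.69)] = √[8442.86 × 4347.26] = 6058.3255
r = 4231.21 / 6058.3255 ≈ 0.6984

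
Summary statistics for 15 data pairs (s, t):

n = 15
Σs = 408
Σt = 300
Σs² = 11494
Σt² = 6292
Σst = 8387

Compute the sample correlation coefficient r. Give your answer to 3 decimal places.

0.667

r = (nΣst − ΣsΣt) / √[(nΣs² − (Σs)²)(nΣt² − (Σt)²)]
Numerator: 15×8387 − 408×300 = 3405
Denominator: √[(172410 − 166464)(94380 − 90000)] = √[5946 × 4380] = 5103.2813
r = 3405 / 5103.2813 ≈ 0.667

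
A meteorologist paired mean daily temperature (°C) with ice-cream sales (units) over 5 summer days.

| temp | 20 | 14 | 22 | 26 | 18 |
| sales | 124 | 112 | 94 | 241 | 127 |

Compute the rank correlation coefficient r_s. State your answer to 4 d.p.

Rank temp: 3, 1, 4, 5, 2
Rank sales: 3, 2, 1, 5, 4
d = rank(temp) − rank(sales): 0, -1, 3, 0, -2; Σd² = 14
ρ = 1 − 6Σd² / [n(n²−1)] = 1 − 6×14 / (5×24) = 1 − 84/120 ≈ 0.3000

0.3000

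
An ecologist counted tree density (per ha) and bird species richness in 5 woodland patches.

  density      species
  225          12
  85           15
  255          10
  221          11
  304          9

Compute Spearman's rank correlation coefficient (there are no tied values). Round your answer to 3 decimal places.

Rank density: 3, 1, 4, 2, 5
Rank species: 4, 5, 2, 3, 1
d = rank(density) − rank(species): -1, -4, 2, -1, 4; Σd² = 38
ρ = 1 − 6Σd² / [n(n²−1)] = 1 − 6×38 / (5×24) = 1 − 228/120 ≈ -0.900

-0.900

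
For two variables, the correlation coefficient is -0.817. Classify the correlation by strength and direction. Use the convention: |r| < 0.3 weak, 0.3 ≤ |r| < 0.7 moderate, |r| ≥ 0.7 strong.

strong negative

r = -0.817 < 0 so the relationship is negative.
|r| = 0.817, which falls in the strong range.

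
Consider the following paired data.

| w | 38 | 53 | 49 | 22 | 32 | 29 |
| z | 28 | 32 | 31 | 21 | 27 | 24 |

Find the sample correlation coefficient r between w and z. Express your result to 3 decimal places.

n = 6, Σw = 223, Σz = 163, Σw² = 9003, Σz² = 4515, Σwz = 6301
nΣwz − ΣwΣz = 37806 − 36349 = 1457
nΣw² − (Σw)² = 54018 − 49729 = 4289; nΣz² − (Σz)² = 27090 − 26569 = 521
r = 1457 / √(4289 × 521) = 1457 / 1494.8475 ≈ 0.975

0.975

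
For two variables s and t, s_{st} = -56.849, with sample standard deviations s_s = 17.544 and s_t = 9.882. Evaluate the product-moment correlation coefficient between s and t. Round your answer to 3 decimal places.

-0.328

r = Cov(s,t) / (s_s · s_t) = -56.849 / (17.544 × 9.882)
  = -56.849 / 173.3698 ≈ -0.328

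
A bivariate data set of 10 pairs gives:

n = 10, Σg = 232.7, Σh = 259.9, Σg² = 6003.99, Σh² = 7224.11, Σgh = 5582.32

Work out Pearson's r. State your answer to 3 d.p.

r = (nΣgh − ΣgΣh) / √[(nΣg² − (Σg)²)(nΣh² − (Σh)²)]
Numerator: 10×5582.32 − 232.7×259.9 = -4655.53
Denominator: √[(60039.9 − 54149.29)(72241.1 − 67548.01)] = √[5890.61 × 4693.09] = 5257.8668
r = -4655.53 / 5257.8668 ≈ -0.885

-0.885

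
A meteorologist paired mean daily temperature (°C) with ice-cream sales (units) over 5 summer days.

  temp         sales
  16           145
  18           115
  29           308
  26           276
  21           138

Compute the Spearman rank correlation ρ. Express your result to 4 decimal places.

Rank temp: 1, 2, 5, 4, 3
Rank sales: 3, 1, 5, 4, 2
d = rank(temp) − rank(sales): -2, 1, 0, 0, 1; Σd² = 6
ρ = 1 − 6Σd² / [n(n²−1)] = 1 − 6×6 / (5×24) = 1 − 36/120 ≈ 0.7000

0.7000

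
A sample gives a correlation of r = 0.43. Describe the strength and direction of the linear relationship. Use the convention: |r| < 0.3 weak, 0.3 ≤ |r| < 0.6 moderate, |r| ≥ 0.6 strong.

r = 0.43 > 0 so the relationship is positive.
|r| = 0.43, which falls in the moderate range.

moderate positive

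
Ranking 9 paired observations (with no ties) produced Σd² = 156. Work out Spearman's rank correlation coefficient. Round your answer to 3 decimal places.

ρ = 1 − 6Σd² / [n(n²−1)] = 1 − 6×156 / (9×80)
  = 1 − 936/720 = 1 − 1.3000 ≈ -0.300

-0.300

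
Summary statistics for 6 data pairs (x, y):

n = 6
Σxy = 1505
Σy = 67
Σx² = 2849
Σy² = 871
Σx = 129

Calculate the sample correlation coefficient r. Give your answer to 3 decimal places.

0.670

r = (nΣxy − ΣxΣy) / √[(nΣx² − (Σx)²)(nΣy² − (Σy)²)]
Numerator: 6×1505 − 129×67 = 387
Denominator: √[(17094 − 16641)(5226 − 4489)] = √[453 × 737] = 577.8071
r = 387 / 577.8071 ≈ 0.670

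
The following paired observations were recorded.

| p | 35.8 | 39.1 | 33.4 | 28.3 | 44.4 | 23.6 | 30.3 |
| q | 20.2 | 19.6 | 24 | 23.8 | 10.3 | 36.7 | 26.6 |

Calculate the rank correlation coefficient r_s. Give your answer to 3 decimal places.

-0.893

Rank p: 5, 6, 4, 2, 7, 1, 3
Rank q: 3, 2, 5, 4, 1, 7, 6
d = rank(p) − rank(q): 2, 4, -1, -2, 6, -6, -3; Σd² = 106
ρ = 1 − 6Σd² / [n(n²−1)] = 1 − 6×106 / (7×48) = 1 − 636/336 ≈ -0.893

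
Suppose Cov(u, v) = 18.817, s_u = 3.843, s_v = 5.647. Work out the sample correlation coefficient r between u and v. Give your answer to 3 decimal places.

0.867

r = Cov(u,v) / (s_u · s_v) = 18.817 / (3.843 × 5.647)
  = 18.817 / 21.7014 ≈ 0.867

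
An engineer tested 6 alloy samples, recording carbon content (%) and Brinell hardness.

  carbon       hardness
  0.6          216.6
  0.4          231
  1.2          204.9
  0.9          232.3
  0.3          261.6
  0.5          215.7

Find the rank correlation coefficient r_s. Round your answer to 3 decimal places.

-0.600

Rank carbon: 4, 2, 6, 5, 1, 3
Rank hardness: 3, 4, 1, 5, 6, 2
d = rank(carbon) − rank(hardness): 1, -2, 5, 0, -5, 1; Σd² = 56
ρ = 1 − 6Σd² / [n(n²−1)] = 1 − 6×56 / (6×35) = 1 − 336/210 ≈ -0.600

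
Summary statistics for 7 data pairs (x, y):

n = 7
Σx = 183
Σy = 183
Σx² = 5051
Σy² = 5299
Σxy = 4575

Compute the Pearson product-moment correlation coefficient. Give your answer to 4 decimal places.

-0.5642

r = (nΣxy − ΣxΣy) / √[(nΣx² − (Σx)²)(nΣy² − (Σy)²)]
Numerator: 7×4575 − 183×183 = -1464
Denominator: √[(35357 − 33489)(37093 − 33489)] = √[1868 × 3604] = 2594.6622
r = -1464 / 2594.6622 ≈ -0.5642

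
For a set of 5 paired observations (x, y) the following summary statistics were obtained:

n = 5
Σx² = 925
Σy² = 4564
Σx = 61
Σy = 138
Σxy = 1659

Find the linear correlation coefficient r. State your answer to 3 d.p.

r = (nΣxy − ΣxΣy) / √[(nΣx² − (Σx)²)(nΣy² − (Σy)²)]
Numerator: 5×1659 − 61×138 = -123
Denominator: √[(4625 − 3721)(22820 − 19044)] = √[904 × 3776] = 1847.5670
r = -123 / 1847.5670 ≈ -0.067

-0.067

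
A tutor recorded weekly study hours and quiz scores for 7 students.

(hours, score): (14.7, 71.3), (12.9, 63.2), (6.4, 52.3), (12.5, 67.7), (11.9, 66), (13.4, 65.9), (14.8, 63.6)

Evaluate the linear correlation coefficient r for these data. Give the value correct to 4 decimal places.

n = 7, Σx = 86.6, Σy = 450, Σx² = 1119.92, Σy² = 29140.28, Σxy = 5654.1
nΣxy − ΣxΣy = 39578.7 − 38970 = 608.7
nΣx² − (Σx)² = 7839.44 − 7499.56 = 339.88; nΣy² − (Σy)² = 203981.96 − 202500 = 1481.96
r = 608.7 / √(339.88 × 1481.96) = 608.7 / 709.7102 ≈ 0.8577

0.8577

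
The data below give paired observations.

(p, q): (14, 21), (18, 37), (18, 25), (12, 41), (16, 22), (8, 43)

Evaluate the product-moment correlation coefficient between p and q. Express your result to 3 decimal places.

-0.575

n = 6, Σp = 86, Σq = 189, Σp² = 1308, Σq² = 6449, Σpq = 2598
nΣpq − ΣpΣq = 15588 − 16254 = -666
nΣp² − (Σp)² = 7848 − 7396 = 452; nΣq² − (Σq)² = 38694 − 35721 = 2973
r = -666 / √(452 × 2973) = -666 / 1159.2222 ≈ -0.575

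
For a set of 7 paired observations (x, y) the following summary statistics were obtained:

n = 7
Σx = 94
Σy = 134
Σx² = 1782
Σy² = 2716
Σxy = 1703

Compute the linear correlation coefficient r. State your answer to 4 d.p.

-0.3444

r = (nΣxy − ΣxΣy) / √[(nΣx² − (Σx)²)(nΣy² − (Σy)²)]
Numerator: 7×1703 − 94×134 = -675
Denominator: √[(12474 − 8836)(19012 − 17956)] = √[3638 × 1056] = 1960.0327
r = -675 / 1960.0327 ≈ -0.3444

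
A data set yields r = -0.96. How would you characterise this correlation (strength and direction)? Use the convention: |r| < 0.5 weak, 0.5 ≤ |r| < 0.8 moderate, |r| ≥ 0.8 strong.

r = -0.96 < 0 so the relationship is negative.
|r| = 0.96, which falls in the strong range.

strong negative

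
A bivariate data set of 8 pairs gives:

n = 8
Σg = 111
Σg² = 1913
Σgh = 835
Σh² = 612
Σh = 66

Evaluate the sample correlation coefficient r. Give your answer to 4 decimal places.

-0.5090

r = (nΣgh − ΣgΣh) / √[(nΣg² − (Σg)²)(nΣh² − (Σh)²)]
Numerator: 8×835 − 111×66 = -646
Denominator: √[(15304 − 12321)(4896 − 4356)] = √[2983 × 540] = 1269.1808
r = -646 / 1269.1808 ≈ -0.5090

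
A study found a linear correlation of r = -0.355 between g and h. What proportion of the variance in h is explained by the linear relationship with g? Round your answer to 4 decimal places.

0.1260

r² = (-0.355)² = 0.1260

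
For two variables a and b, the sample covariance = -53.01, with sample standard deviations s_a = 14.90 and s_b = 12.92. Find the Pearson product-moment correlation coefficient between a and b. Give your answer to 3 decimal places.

-0.275

r = Cov(a,b) / (s_a · s_b) = -53.01 / (14.90 × 12.92)
  = -53.01 / 192.5080 ≈ -0.275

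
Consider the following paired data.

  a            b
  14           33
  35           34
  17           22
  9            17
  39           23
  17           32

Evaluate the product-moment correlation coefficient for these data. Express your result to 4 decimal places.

n = 6, Σa = 131, Σb = 161, Σa² = 3601, Σb² = 4571, Σab = 3620
nΣab − ΣaΣb = 21720 − 21091 = 629
nΣa² − (Σa)² = 21606 − 17161 = 4445; nΣb² − (Σb)² = 27426 − 25921 = 1505
r = 629 / √(4445 × 1505) = 629 / 2586.4503 ≈ 0.2432

0.2432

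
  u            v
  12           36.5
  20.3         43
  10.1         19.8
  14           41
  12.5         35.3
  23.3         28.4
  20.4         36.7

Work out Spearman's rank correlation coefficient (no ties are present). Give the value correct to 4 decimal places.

Rank u: 2, 5, 1, 4, 3, 7, 6
Rank v: 4, 7, 1, 6, 3, 2, 5
d = rank(u) − rank(v): -2, -2, 0, -2, 0, 5, 1; Σd² = 38
ρ = 1 − 6Σd² / [n(n²−1)] = 1 − 6×38 / (7×48) = 1 − 228/336 ≈ 0.3214

0.3214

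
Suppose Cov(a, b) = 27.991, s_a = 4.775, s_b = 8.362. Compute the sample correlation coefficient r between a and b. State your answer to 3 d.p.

0.701

r = Cov(a,b) / (s_a · s_b) = 27.991 / (4.775 × 8.362)
  = 27.991 / 39.9286 ≈ 0.701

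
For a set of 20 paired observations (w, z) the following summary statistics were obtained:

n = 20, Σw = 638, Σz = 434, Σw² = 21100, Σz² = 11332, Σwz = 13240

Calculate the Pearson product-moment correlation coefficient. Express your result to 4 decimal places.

r = (nΣwz − ΣwΣz) / √[(nΣw² − (Σw)²)(nΣz² − (Σz)²)]
Numerator: 20×13240 − 638×434 = -12092
Denominator: √[(422000 − 407044)(226640 − 188356)] = √[14956 × 38284] = 23928.5500
r = -12092 / 23928.5500 ≈ -0.5053

-0.5053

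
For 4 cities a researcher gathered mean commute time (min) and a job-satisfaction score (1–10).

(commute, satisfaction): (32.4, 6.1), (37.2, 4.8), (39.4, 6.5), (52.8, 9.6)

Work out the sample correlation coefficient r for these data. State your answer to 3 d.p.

0.882

n = 4, Σx = 161.8, Σy = 27, Σx² = 6773.8, Σy² = 194.66, Σxy = 1139.18
nΣxy − ΣxΣy = 4556.72 − 4368.6 = 188.12
nΣx² − (Σx)² = 27095.2 − 26179.24 = 915.96; nΣy² − (Σy)² = 778.64 − 729 = 49.64
r = 188.12 / √(915.96 × 49.64) = 188.12 / 213.2329 ≈ 0.882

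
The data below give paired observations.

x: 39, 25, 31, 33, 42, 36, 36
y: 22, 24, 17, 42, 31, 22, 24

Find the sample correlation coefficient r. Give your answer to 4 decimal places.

n = 7, Σx = 242, Σy = 182, Σx² = 8552, Σy² = 5134, Σxy = 6329
nΣxy − ΣxΣy = 44303 − 44044 = 259
nΣx² − (Σx)² = 59864 − 58564 = 1300; nΣy² − (Σy)² = 35938 − 33124 = 2814
r = 259 / √(1300 × 2814) = 259 / 1912.6422 ≈ 0.1354

0.1354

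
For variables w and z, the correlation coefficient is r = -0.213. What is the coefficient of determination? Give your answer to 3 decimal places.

r² = (-0.213)² = 0.045

0.045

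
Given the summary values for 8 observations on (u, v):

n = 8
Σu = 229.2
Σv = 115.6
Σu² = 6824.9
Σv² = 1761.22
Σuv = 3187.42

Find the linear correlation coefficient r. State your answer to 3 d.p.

-0.813

r = (nΣuv − ΣuΣv) / √[(nΣu² − (Σu)²)(nΣv² − (Σv)²)]
Numerator: 8×3187.42 − 229.2×115.6 = -996.16
Denominator: √[(54599.2 − 52532.64)(14089.76 − 13363.36)] = √[2066.56 × 726.4] = 1225.2139
r = -996.16 / 1225.2139 ≈ -0.813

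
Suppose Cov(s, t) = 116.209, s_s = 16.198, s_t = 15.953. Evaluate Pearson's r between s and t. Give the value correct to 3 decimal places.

0.450

r = Cov(s,t) / (s_s · s_t) = 116.209 / (16.198 × 15.953)
  = 116.209 / 258.4067 ≈ 0.450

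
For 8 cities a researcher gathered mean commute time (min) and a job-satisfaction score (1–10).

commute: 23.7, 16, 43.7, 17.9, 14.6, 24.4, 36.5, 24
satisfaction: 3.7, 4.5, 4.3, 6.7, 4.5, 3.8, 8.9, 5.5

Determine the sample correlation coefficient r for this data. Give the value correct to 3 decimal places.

0.246

n = 8, Σx = 200.8, Σy = 41.9, Σx² = 5764.56, Σy² = 241.47, Σxy = 1082.8
nΣxy − ΣxΣy = 8662.4 − 8413.52 = 248.88
nΣx² − (Σx)² = 46116.48 − 40320.64 = 5795.84; nΣy² − (Σy)² = 1931.76 − 1755.61 = 176.15
r = 248.88 / √(5795.84 × 176.15) = 248.88 / 1010.4144 ≈ 0.246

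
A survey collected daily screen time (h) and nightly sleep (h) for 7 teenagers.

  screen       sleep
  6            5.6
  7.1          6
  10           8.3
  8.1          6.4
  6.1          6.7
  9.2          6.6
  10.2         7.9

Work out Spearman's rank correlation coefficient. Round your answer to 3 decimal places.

Rank screen: 1, 3, 6, 4, 2, 5, 7
Rank sleep: 1, 2, 7, 3, 5, 4, 6
d = rank(screen) − rank(sleep): 0, 1, -1, 1, -3, 1, 1; Σd² = 14
ρ = 1 − 6Σd² / [n(n²−1)] = 1 − 6×14 / (7×48) = 1 − 84/336 ≈ 0.750

0.750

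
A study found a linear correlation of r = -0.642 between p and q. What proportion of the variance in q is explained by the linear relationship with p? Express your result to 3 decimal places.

r² = (-0.642)² = 0.412

0.412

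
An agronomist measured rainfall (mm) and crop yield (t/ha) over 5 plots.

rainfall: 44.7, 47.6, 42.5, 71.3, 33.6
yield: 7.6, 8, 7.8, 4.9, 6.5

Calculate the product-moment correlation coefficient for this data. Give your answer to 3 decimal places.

n = 5, Σx = 239.7, Σy = 34.8, Σx² = 12282.75, Σy² = 248.86, Σxy = 1619.79
nΣxy − ΣxΣy = 8098.95 − 8341.56 = -242.61
nΣx² − (Σx)² = 61413.75 − 57456.09 = 3957.66; nΣy² − (Σy)² = 1244.3 − 1211.04 = 33.26
r = -242.61 / √(3957.66 × 33.26) = -242.61 / 362.8109 ≈ -0.669

-0.669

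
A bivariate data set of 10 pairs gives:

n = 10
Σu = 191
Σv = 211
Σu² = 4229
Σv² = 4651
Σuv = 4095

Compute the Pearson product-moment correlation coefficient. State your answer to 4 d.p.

0.1909

r = (nΣuv − ΣuΣv) / √[(nΣu² − (Σu)²)(nΣv² − (Σv)²)]
Numerator: 10×4095 − 191×211 = 649
Denominator: √[(42290 − 36481)(46510 − 44521)] = √[5809 × 1989] = 3399.1324
r = 649 / 3399.1324 ≈ 0.1909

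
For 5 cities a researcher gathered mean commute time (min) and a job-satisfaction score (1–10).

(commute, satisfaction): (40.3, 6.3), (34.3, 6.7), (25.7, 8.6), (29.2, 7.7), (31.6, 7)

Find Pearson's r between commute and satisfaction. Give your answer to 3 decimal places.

-0.941

n = 5, Σx = 161.1, Σy = 36.3, Σx² = 5312.27, Σy² = 266.83, Σxy = 1150.76
nΣxy − ΣxΣy = 5753.8 − 5847.93 = -94.13
nΣx² − (Σx)² = 26561.35 − 25953.21 = 608.14; nΣy² − (Σy)² = 1334.15 − 1317.69 = 16.46
r = -94.13 / √(608.14 × 16.46) = -94.13 / 100.0499 ≈ -0.941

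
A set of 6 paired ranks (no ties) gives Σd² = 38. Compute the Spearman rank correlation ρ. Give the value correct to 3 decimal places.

ρ = 1 − 6Σd² / [n(n²−1)] = 1 − 6×38 / (6×35)
  = 1 − 228/210 = 1 − 1.0857 ≈ -0.086

-0.086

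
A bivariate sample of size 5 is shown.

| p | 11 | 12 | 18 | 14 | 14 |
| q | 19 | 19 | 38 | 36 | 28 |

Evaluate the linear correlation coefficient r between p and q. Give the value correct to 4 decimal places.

0.8772

n = 5, Σp = 69, Σq = 140, Σp² = 981, Σq² = 4246, Σpq = 2017
nΣpq − ΣpΣq = 10085 − 9660 = 425
nΣp² − (Σp)² = 4905 − 4761 = 144; nΣq² − (Σq)² = 21230 − 19600 = 1630
r = 425 / √(144 × 1630) = 425 / 484.4791 ≈ 0.8772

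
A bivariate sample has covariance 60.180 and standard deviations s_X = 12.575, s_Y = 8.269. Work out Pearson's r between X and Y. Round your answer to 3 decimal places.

r = Cov(X,Y) / (s_X · s_Y) = 60.180 / (12.575 × 8.269)
  = 60.180 / 103.9827 ≈ 0.579

0.579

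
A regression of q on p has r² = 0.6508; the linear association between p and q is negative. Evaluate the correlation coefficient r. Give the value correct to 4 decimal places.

|r| = √0.6508 = 0.8067
The association is negative, so r = −0.8067.

-0.8067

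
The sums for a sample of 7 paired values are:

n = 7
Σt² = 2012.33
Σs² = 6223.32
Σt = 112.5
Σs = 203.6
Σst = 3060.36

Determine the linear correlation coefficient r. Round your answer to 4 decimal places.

-0.8534

r = (nΣst − ΣsΣt) / √[(nΣs² − (Σs)²)(nΣt² − (Σt)²)]
Numerator: 7×3060.36 − 203.6×112.5 = -1482.48
Denominator: √[(43563.24 − 41452.96)(14086.31 − 12656.25)] = √[2110.28 × 1430.06] = 1737.1894
r = -1482.48 / 1737.1894 ≈ -0.8534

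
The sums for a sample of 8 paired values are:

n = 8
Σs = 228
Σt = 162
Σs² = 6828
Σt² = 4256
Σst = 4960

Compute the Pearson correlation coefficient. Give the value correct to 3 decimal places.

0.605

r = (nΣst − ΣsΣt) / √[(nΣs² − (Σs)²)(nΣt² − (Σt)²)]
Numerator: 8×4960 − 228×162 = 2744
Denominator: √[(54624 − 51984)(34048 − 26244)] = √[2640 × 7804] = 4539.0043
r = 2744 / 4539.0043 ≈ 0.605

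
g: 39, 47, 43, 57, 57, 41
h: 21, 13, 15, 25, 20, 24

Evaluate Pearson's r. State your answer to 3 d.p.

n = 6, Σg = 284, Σh = 118, Σg² = 13758, Σh² = 2436, Σgh = 5624
nΣgh − ΣgΣh = 33744 − 33512 = 232
nΣg² − (Σg)² = 82548 − 80656 = 1892; nΣh² − (Σh)² = 14616 − 13924 = 692
r = 232 / √(1892 × 692) = 232 / 1144.2307 ≈ 0.203

0.203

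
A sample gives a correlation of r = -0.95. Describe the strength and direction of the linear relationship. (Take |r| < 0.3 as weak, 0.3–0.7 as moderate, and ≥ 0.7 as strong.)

strong negative

r = -0.95 < 0 so the relationship is negative.
|r| = 0.95, which falls in the strong range.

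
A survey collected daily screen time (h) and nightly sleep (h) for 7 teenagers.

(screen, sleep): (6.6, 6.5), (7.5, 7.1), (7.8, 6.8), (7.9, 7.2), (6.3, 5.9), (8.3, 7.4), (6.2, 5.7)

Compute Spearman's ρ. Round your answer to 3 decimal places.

0.964

Rank screen: 3, 4, 5, 6, 2, 7, 1
Rank sleep: 3, 5, 4, 6, 2, 7, 1
d = rank(screen) − rank(sleep): 0, -1, 1, 0, 0, 0, 0; Σd² = 2
ρ = 1 − 6Σd² / [n(n²−1)] = 1 − 6×2 / (7×48) = 1 − 12/336 ≈ 0.964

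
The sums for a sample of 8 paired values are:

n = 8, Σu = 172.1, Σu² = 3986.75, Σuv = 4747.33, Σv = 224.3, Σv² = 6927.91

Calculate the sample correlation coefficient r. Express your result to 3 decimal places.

-0.183

r = (nΣuv − ΣuΣv) / √[(nΣu² − (Σu)²)(nΣv² − (Σv)²)]
Numerator: 8×4747.33 − 172.1×224.3 = -623.39
Denominator: √[(31894 − 29618.41)(55423.28 − 50310.49)] = √[2275.59 × 5112.79] = 3410.9550
r = -623.39 / 3410.9550 ≈ -0.183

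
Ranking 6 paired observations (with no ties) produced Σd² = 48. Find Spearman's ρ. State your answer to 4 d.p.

ρ = 1 − 6Σd² / [n(n²−1)] = 1 − 6×48 / (6×35)
  = 1 − 288/210 = 1 − 1.37143 ≈ -0.3714

-0.3714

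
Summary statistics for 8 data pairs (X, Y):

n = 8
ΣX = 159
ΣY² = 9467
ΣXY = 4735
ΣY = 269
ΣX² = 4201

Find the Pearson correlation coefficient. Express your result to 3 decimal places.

-0.923

r = (nΣXY − ΣXΣY) / √[(nΣX² − (ΣX)²)(nΣY² − (ΣY)²)]
Numerator: 8×4735 − 159×269 = -4891
Denominator: √[(33608 − 25281)(75736 − 72361)] = √[8327 × 3375] = 5301.2852
r = -4891 / 5301.2852 ≈ -0.923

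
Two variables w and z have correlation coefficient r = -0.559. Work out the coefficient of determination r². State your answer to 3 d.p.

r² = (-0.559)² = 0.312

0.312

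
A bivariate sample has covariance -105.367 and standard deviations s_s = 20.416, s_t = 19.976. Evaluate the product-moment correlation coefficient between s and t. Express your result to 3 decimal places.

-0.258

r = Cov(s,t) / (s_s · s_t) = -105.367 / (20.416 × 19.976)
  = -105.367 / 407.8300 ≈ -0.258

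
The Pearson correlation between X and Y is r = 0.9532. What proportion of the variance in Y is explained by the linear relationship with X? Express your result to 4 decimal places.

r² = (0.9532)² = 0.9086

0.9086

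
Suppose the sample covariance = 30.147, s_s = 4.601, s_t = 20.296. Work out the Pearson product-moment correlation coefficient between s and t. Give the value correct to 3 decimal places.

r = Cov(s,t) / (s_s · s_t) = 30.147 / (4.601 × 20.296)
  = 30.147 / 93.3819 ≈ 0.323

0.323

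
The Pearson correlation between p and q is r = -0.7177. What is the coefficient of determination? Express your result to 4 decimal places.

r² = (-0.7177)² = 0.5151

0.5151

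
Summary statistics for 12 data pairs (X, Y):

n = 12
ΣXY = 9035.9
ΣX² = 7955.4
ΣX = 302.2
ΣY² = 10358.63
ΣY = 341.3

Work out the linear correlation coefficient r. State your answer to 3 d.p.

r = (nΣXY − ΣXΣY) / √[(nΣX² − (ΣX)²)(nΣY² − (ΣY)²)]
Numerator: 12×9035.9 − 302.2×341.3 = 5289.94
Denominator: √[(95464.8 − 91324.84)(124303.56 − 116485.69)] = √[4139.96 × 7817.87] = 5689.0833
r = 5289.94 / 5689.0833 ≈ 0.930

0.930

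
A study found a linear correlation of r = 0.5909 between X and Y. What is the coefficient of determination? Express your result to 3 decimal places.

0.349

r² = (0.5909)² = 0.349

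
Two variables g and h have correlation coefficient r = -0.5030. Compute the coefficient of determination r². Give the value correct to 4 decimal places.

r² = (-0.5030)² = 0.2530

0.2530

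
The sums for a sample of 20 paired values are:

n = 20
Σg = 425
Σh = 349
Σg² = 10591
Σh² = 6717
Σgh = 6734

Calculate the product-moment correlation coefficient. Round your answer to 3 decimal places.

r = (nΣgh − ΣgΣh) / √[(nΣg² − (Σg)²)(nΣh² − (Σh)²)]
Numerator: 20×6734 − 425×349 = -13645
Denominator: √[(211820 − 180625)(134340 − 121801)] = √[31195 × 12539] = 19777.6163
r = -13645 / 19777.6163 ≈ -0.690

-0.690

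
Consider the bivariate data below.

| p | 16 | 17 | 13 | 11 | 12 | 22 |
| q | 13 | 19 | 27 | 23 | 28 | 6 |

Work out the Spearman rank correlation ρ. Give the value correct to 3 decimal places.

-0.771

Rank p: 4, 5, 3, 1, 2, 6
Rank q: 2, 3, 5, 4, 6, 1
d = rank(p) − rank(q): 2, 2, -2, -3, -4, 5; Σd² = 62
ρ = 1 − 6Σd² / [n(n²−1)] = 1 − 6×62 / (6×35) = 1 − 372/210 ≈ -0.771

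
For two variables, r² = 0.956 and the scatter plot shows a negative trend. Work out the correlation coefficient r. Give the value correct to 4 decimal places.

-0.9778

|r| = √0.956 = 0.9778
The association is negative, so r = −0.9778.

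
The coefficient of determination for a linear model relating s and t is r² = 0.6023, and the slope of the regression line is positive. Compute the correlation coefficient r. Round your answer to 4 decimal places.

|r| = √0.6023 = 0.7761
The association is positive, so r = 0.7761.

0.7761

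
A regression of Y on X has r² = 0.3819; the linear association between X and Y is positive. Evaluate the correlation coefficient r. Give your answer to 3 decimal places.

|r| = √0.3819 = 0.618
The association is positive, so r = 0.618.

0.618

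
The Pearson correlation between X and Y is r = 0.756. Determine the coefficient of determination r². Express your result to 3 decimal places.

r² = (0.756)² = 0.572

0.572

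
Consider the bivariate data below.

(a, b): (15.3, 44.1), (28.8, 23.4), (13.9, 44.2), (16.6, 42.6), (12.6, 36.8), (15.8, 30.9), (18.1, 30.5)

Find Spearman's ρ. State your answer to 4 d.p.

Rank a: 3, 7, 2, 5, 1, 4, 6
Rank b: 6, 1, 7, 5, 4, 3, 2
d = rank(a) − rank(b): -3, 6, -5, 0, -3, 1, 4; Σd² = 96
ρ = 1 − 6Σd² / [n(n²−1)] = 1 − 6×96 / (7×48) = 1 − 576/336 ≈ -0.7143

-0.7143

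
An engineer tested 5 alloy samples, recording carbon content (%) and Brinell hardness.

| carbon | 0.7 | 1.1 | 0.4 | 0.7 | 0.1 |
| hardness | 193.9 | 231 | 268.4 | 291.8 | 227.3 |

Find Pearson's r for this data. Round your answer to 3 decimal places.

n = 5, Σx = 3, Σy = 1212.4, Σx² = 2.36, Σy² = 299809.3, Σxy = 724.18
nΣxy − ΣxΣy = 3620.9 − 3637.2 = -16.3
nΣx² − (Σx)² = 11.8 − 9 = 2.8; nΣy² − (Σy)² = 1499046.5 − 1469913.76 = 29132.74
r = -16.3 / √(2.8 × 29132.74) = -16.3 / 285.6075 ≈ -0.057

-0.057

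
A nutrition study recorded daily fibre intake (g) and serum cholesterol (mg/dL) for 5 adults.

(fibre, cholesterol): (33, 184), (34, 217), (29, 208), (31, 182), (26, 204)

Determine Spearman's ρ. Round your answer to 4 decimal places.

0.2000

Rank fibre: 4, 5, 2, 3, 1
Rank cholesterol: 2, 5, 4, 1, 3
d = rank(fibre) − rank(cholesterol): 2, 0, -2, 2, -2; Σd² = 16
ρ = 1 − 6Σd² / [n(n²−1)] = 1 − 6×16 / (5×24) = 1 − 96/120 ≈ 0.2000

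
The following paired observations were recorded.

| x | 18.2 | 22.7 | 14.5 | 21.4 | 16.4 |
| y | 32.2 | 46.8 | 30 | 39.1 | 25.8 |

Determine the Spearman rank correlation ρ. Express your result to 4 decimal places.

Rank x: 3, 5, 1, 4, 2
Rank y: 3, 5, 2, 4, 1
d = rank(x) − rank(y): 0, 0, -1, 0, 1; Σd² = 2
ρ = 1 − 6Σd² / [n(n²−1)] = 1 − 6×2 / (5×24) = 1 − 12/120 ≈ 0.9000

0.9000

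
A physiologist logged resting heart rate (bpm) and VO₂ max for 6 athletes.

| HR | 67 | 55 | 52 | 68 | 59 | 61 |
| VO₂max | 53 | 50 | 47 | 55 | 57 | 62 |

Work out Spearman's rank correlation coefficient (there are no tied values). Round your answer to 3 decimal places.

Rank HR: 5, 2, 1, 6, 3, 4
Rank VO₂max: 3, 2, 1, 4, 5, 6
d = rank(HR) − rank(VO₂max): 2, 0, 0, 2, -2, -2; Σd² = 16
ρ = 1 − 6Σd² / [n(n²−1)] = 1 − 6×16 / (6×35) = 1 − 96/210 ≈ 0.543

0.543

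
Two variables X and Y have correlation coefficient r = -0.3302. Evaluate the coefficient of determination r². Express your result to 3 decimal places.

r² = (-0.3302)² = 0.109

0.109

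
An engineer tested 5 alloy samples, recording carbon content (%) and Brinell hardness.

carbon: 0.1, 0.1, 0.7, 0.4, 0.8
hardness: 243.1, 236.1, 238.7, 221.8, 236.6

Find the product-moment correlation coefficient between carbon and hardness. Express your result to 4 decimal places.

-0.0988

n = 5, Σx = 2.1, Σy = 1176.3, Σx² = 1.31, Σy² = 276993.31, Σxy = 493.01
nΣxy − ΣxΣy = 2465.05 − 2470.23 = -5.18
nΣx² − (Σx)² = 6.55 − 4.41 = 2.14; nΣy² − (Σy)² = 1384966.55 − 1383681.69 = 1284.86
r = -5.18 / √(2.14 × 1284.86) = -5.18 / 52.4366 ≈ -0.0988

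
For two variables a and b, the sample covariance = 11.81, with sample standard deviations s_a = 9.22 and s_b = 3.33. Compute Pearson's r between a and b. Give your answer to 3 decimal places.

0.385

r = Cov(a,b) / (s_a · s_b) = 11.81 / (9.22 × 3.33)
  = 11.81 / 30.7026 ≈ 0.385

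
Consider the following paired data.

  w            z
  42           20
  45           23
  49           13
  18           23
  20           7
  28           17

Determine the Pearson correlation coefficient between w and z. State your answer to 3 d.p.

0.177

n = 6, Σw = 202, Σz = 103, Σw² = 7698, Σz² = 1965, Σwz = 3542
nΣwz − ΣwΣz = 21252 − 20806 = 446
nΣw² − (Σw)² = 46188 − 40804 = 5384; nΣz² − (Σz)² = 11790 − 10609 = 1181
r = 446 / √(5384 × 1181) = 446 / 2521.6074 ≈ 0.177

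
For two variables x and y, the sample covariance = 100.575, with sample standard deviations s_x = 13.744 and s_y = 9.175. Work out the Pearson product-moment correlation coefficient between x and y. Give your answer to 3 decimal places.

0.798

r = Cov(x,y) / (s_x · s_y) = 100.575 / (13.744 × 9.175)
  = 100.575 / 126.1012 ≈ 0.798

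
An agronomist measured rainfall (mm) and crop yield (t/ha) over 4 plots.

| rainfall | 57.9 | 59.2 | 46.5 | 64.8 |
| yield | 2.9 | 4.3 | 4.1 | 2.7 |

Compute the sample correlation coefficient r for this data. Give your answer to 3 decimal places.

-0.602

n = 4, Σx = 228.4, Σy = 14, Σx² = 13218.34, Σy² = 51, Σxy = 788.08
nΣxy − ΣxΣy = 3152.32 − 3197.6 = -45.28
nΣx² − (Σx)² = 52873.36 − 52166.56 = 706.8; nΣy² − (Σy)² = 204 − 196 = 8
r = -45.28 / √(706.8 × 8) = -45.28 / 75.1957 ≈ -0.602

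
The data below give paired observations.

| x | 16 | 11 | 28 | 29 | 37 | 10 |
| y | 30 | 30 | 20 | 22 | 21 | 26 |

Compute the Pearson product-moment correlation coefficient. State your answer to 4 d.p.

-0.8388

n = 6, Σx = 131, Σy = 149, Σx² = 3471, Σy² = 3801, Σxy = 3045
nΣxy − ΣxΣy = 18270 − 19519 = -1249
nΣx² − (Σx)² = 20826 − 17161 = 3665; nΣy² − (Σy)² = 22806 − 22201 = 605
r = -1249 / √(3665 × 605) = -1249 / 1489.0685 ≈ -0.8388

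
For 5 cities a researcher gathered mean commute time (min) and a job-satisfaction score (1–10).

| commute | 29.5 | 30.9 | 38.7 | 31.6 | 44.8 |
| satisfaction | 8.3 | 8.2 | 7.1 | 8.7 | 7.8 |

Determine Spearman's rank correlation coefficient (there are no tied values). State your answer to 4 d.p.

Rank commute: 1, 2, 4, 3, 5
Rank satisfaction: 4, 3, 1, 5, 2
d = rank(commute) − rank(satisfaction): -3, -1, 3, -2, 3; Σd² = 32
ρ = 1 − 6Σd² / [n(n²−1)] = 1 − 6×32 / (5×24) = 1 − 192/120 ≈ -0.6000

-0.6000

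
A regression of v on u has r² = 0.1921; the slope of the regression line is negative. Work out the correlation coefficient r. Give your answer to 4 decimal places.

|r| = √0.1921 = 0.4383
The association is negative, so r = −0.4383.

-0.4383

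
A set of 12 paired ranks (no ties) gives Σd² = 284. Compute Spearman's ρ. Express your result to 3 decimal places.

ρ = 1 − 6Σd² / [n(n²−1)] = 1 − 6×284 / (12×143)
  = 1 − 1704/1716 = 1 − 0.9930 ≈ 0.007

0.007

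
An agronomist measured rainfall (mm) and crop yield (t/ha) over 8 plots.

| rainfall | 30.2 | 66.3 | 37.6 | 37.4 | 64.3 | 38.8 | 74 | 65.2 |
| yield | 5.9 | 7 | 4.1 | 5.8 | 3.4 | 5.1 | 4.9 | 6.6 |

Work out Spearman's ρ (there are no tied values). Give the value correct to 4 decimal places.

0.0714

Rank rainfall: 1, 7, 3, 2, 5, 4, 8, 6
Rank yield: 6, 8, 2, 5, 1, 4, 3, 7
d = rank(rainfall) − rank(yield): -5, -1, 1, -3, 4, 0, 5, -1; Σd² = 78
ρ = 1 − 6Σd² / [n(n²−1)] = 1 − 6×78 / (8×63) = 1 − 468/504 ≈ 0.0714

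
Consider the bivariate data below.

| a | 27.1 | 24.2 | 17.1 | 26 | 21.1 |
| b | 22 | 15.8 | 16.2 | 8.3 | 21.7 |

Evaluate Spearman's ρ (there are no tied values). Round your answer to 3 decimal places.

Rank a: 5, 3, 1, 4, 2
Rank b: 5, 2, 3, 1, 4
d = rank(a) − rank(b): 0, 1, -2, 3, -2; Σd² = 18
ρ = 1 − 6Σd² / [n(n²−1)] = 1 − 6×18 / (5×24) = 1 − 108/120 ≈ 0.100

0.100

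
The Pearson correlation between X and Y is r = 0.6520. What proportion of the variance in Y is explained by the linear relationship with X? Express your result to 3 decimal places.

r² = (0.6520)² = 0.425

0.425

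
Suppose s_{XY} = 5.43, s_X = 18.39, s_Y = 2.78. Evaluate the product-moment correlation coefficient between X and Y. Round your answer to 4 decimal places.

0.1062

r = Cov(X,Y) / (s_X · s_Y) = 5.43 / (18.39 × 2.78)
  = 5.43 / 51.1242 ≈ 0.1062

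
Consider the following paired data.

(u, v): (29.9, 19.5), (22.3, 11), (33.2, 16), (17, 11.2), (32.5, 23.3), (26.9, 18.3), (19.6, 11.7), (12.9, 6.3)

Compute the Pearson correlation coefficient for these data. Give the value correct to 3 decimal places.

0.893

n = 8, Σu = 194.3, Σv = 117.3, Σu² = 5112.97, Σv² = 1937.05, Σuv = 3110.06
nΣuv − ΣuΣv = 24880.48 − 22791.39 = 2089.09
nΣu² − (Σu)² = 40903.76 − 37752.49 = 3151.27; nΣv² − (Σv)² = 15496.4 − 13759.29 = 1737.11
r = 2089.09 / √(3151.27 × 1737.11) = 2089.09 / 2339.6800 ≈ 0.893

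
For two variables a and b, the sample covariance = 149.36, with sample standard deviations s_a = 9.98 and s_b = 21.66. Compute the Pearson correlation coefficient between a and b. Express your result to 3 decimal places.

r = Cov(a,b) / (s_a · s_b) = 149.36 / (9.98 × 21.66)
  = 149.36 / 216.1668 ≈ 0.691

0.691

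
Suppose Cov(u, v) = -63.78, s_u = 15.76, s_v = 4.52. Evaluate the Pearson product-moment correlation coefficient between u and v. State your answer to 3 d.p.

-0.895

r = Cov(u,v) / (s_u · s_v) = -63.78 / (15.76 × 4.52)
  = -63.78 / 71.2352 ≈ -0.895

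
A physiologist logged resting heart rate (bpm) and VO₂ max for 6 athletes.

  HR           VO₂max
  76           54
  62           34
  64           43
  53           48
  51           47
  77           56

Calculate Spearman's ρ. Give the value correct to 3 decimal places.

0.543

Rank HR: 5, 3, 4, 2, 1, 6
Rank VO₂max: 5, 1, 2, 4, 3, 6
d = rank(HR) − rank(VO₂max): 0, 2, 2, -2, -2, 0; Σd² = 16
ρ = 1 − 6Σd² / [n(n²−1)] = 1 − 6×16 / (6×35) = 1 − 96/210 ≈ 0.543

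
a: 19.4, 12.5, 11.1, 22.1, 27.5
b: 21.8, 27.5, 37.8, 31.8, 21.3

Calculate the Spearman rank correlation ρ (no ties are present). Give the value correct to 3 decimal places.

Rank a: 3, 2, 1, 4, 5
Rank b: 2, 3, 5, 4, 1
d = rank(a) − rank(b): 1, -1, -4, 0, 4; Σd² = 34
ρ = 1 − 6Σd² / [n(n²−1)] = 1 − 6×34 / (5×24) = 1 − 204/120 ≈ -0.700

-0.700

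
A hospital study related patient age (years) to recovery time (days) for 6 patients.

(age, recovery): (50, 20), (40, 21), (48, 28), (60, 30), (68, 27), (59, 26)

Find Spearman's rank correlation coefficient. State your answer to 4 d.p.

Rank age: 3, 1, 2, 5, 6, 4
Rank recovery: 1, 2, 5, 6, 4, 3
d = rank(age) − rank(recovery): 2, -1, -3, -1, 2, 1; Σd² = 20
ρ = 1 − 6Σd² / [n(n²−1)] = 1 − 6×20 / (6×35) = 1 − 120/210 ≈ 0.4286

0.4286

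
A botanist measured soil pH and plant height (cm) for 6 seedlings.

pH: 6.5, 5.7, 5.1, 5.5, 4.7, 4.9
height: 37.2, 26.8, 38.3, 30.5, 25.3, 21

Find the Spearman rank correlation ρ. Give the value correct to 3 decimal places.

0.543

Rank pH: 6, 5, 3, 4, 1, 2
Rank height: 5, 3, 6, 4, 2, 1
d = rank(pH) − rank(height): 1, 2, -3, 0, -1, 1; Σd² = 16
ρ = 1 − 6Σd² / [n(n²−1)] = 1 − 6×16 / (6×35) = 1 − 96/210 ≈ 0.543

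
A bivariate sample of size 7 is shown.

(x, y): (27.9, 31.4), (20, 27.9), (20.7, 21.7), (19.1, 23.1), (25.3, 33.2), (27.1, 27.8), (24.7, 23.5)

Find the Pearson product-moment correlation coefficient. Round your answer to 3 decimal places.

n = 7, Σx = 164.8, Σy = 188.6, Σx² = 3956.3, Σy² = 5196.2, Σxy = 4498.25
nΣxy − ΣxΣy = 31487.75 − 31081.28 = 406.47
nΣx² − (Σx)² = 27694.1 − 27159.04 = 535.06; nΣy² − (Σy)² = 36373.4 − 35569.96 = 803.44
r = 406.47 / √(535.06 × 803.44) = 406.47 / 655.6589 ≈ 0.620

0.620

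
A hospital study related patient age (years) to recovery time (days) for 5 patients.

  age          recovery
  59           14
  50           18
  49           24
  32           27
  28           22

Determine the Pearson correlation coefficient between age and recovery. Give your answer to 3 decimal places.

-0.734

n = 5, Σx = 218, Σy = 105, Σx² = 10190, Σy² = 2309, Σxy = 4382
nΣxy − ΣxΣy = 21910 − 22890 = -980
nΣx² − (Σx)² = 50950 − 47524 = 3426; nΣy² − (Σy)² = 11545 − 11025 = 520
r = -980 / √(3426 × 520) = -980 / 1334.7359 ≈ -0.734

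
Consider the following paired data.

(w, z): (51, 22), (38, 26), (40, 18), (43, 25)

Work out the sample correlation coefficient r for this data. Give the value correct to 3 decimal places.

-0.130

n = 4, Σw = 172, Σz = 91, Σw² = 7494, Σz² = 2109, Σwz = 3905
nΣwz − ΣwΣz = 15620 − 15652 = -32
nΣw² − (Σw)² = 29976 − 29584 = 392; nΣz² − (Σz)² = 8436 − 8281 = 155
r = -32 / √(392 × 155) = -32 / 246.4954 ≈ -0.130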